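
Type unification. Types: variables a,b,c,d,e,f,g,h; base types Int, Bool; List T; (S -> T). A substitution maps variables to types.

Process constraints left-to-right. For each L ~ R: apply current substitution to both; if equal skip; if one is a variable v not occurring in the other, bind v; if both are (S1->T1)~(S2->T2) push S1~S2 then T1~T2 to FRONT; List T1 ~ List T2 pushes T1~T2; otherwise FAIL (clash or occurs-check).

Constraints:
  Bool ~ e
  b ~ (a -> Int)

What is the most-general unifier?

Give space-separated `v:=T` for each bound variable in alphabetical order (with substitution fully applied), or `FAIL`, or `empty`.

Answer: b:=(a -> Int) e:=Bool

Derivation:
step 1: unify Bool ~ e  [subst: {-} | 1 pending]
  bind e := Bool
step 2: unify b ~ (a -> Int)  [subst: {e:=Bool} | 0 pending]
  bind b := (a -> Int)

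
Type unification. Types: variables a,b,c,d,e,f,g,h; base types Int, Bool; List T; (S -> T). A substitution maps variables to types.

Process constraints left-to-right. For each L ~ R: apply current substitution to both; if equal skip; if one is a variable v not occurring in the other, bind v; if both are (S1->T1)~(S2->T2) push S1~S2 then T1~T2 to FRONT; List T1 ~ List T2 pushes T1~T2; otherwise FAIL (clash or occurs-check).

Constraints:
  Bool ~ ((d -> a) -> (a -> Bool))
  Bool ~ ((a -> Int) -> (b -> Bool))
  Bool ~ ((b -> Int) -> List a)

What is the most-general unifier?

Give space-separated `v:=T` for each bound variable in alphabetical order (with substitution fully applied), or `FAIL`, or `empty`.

Answer: FAIL

Derivation:
step 1: unify Bool ~ ((d -> a) -> (a -> Bool))  [subst: {-} | 2 pending]
  clash: Bool vs ((d -> a) -> (a -> Bool))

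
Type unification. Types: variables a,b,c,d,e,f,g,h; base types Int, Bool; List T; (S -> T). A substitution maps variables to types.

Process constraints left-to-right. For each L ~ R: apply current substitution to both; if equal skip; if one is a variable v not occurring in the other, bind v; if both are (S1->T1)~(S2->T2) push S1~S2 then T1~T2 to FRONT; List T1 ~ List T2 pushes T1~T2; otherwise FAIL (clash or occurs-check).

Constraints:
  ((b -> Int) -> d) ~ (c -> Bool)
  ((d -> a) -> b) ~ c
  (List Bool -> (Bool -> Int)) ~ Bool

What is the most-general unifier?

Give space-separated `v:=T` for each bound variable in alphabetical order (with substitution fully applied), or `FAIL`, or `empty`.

step 1: unify ((b -> Int) -> d) ~ (c -> Bool)  [subst: {-} | 2 pending]
  -> decompose arrow: push (b -> Int)~c, d~Bool
step 2: unify (b -> Int) ~ c  [subst: {-} | 3 pending]
  bind c := (b -> Int)
step 3: unify d ~ Bool  [subst: {c:=(b -> Int)} | 2 pending]
  bind d := Bool
step 4: unify ((Bool -> a) -> b) ~ (b -> Int)  [subst: {c:=(b -> Int), d:=Bool} | 1 pending]
  -> decompose arrow: push (Bool -> a)~b, b~Int
step 5: unify (Bool -> a) ~ b  [subst: {c:=(b -> Int), d:=Bool} | 2 pending]
  bind b := (Bool -> a)
step 6: unify (Bool -> a) ~ Int  [subst: {c:=(b -> Int), d:=Bool, b:=(Bool -> a)} | 1 pending]
  clash: (Bool -> a) vs Int

Answer: FAIL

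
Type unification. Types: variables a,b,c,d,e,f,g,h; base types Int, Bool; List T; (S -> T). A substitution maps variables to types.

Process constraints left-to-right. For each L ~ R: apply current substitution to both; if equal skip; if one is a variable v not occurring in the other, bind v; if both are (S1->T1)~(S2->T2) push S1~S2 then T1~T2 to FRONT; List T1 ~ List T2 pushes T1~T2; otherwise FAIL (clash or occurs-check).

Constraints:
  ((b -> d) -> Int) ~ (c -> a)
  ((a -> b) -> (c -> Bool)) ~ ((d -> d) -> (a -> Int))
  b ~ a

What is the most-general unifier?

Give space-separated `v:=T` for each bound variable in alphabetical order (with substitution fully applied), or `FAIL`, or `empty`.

step 1: unify ((b -> d) -> Int) ~ (c -> a)  [subst: {-} | 2 pending]
  -> decompose arrow: push (b -> d)~c, Int~a
step 2: unify (b -> d) ~ c  [subst: {-} | 3 pending]
  bind c := (b -> d)
step 3: unify Int ~ a  [subst: {c:=(b -> d)} | 2 pending]
  bind a := Int
step 4: unify ((Int -> b) -> ((b -> d) -> Bool)) ~ ((d -> d) -> (Int -> Int))  [subst: {c:=(b -> d), a:=Int} | 1 pending]
  -> decompose arrow: push (Int -> b)~(d -> d), ((b -> d) -> Bool)~(Int -> Int)
step 5: unify (Int -> b) ~ (d -> d)  [subst: {c:=(b -> d), a:=Int} | 2 pending]
  -> decompose arrow: push Int~d, b~d
step 6: unify Int ~ d  [subst: {c:=(b -> d), a:=Int} | 3 pending]
  bind d := Int
step 7: unify b ~ Int  [subst: {c:=(b -> d), a:=Int, d:=Int} | 2 pending]
  bind b := Int
step 8: unify ((Int -> Int) -> Bool) ~ (Int -> Int)  [subst: {c:=(b -> d), a:=Int, d:=Int, b:=Int} | 1 pending]
  -> decompose arrow: push (Int -> Int)~Int, Bool~Int
step 9: unify (Int -> Int) ~ Int  [subst: {c:=(b -> d), a:=Int, d:=Int, b:=Int} | 2 pending]
  clash: (Int -> Int) vs Int

Answer: FAIL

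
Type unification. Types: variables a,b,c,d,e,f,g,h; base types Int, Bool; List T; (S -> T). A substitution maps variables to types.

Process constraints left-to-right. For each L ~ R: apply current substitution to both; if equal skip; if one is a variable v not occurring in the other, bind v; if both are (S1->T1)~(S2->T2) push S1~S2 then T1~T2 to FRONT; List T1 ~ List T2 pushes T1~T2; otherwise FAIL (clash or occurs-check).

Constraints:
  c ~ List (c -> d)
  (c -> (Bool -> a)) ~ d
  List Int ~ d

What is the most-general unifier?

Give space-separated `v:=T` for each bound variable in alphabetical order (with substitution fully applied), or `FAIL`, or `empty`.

step 1: unify c ~ List (c -> d)  [subst: {-} | 2 pending]
  occurs-check fail: c in List (c -> d)

Answer: FAIL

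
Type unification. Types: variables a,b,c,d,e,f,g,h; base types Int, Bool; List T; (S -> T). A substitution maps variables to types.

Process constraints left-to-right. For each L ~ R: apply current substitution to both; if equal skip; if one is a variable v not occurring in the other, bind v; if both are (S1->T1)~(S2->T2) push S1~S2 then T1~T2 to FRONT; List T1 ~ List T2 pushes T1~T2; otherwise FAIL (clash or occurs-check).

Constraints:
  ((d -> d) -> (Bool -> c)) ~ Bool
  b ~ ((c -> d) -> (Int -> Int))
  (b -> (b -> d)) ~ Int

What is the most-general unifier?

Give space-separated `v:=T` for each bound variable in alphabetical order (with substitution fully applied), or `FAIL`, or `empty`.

Answer: FAIL

Derivation:
step 1: unify ((d -> d) -> (Bool -> c)) ~ Bool  [subst: {-} | 2 pending]
  clash: ((d -> d) -> (Bool -> c)) vs Bool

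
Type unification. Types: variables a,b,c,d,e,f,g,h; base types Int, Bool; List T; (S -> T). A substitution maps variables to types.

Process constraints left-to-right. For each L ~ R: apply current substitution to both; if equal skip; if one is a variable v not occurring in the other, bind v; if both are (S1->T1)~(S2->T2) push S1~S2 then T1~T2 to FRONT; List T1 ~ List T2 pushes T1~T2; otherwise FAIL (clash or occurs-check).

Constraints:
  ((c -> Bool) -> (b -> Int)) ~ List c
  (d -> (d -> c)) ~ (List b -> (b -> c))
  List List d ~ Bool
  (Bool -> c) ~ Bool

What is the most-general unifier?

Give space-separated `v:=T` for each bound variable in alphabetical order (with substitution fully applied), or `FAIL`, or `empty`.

Answer: FAIL

Derivation:
step 1: unify ((c -> Bool) -> (b -> Int)) ~ List c  [subst: {-} | 3 pending]
  clash: ((c -> Bool) -> (b -> Int)) vs List c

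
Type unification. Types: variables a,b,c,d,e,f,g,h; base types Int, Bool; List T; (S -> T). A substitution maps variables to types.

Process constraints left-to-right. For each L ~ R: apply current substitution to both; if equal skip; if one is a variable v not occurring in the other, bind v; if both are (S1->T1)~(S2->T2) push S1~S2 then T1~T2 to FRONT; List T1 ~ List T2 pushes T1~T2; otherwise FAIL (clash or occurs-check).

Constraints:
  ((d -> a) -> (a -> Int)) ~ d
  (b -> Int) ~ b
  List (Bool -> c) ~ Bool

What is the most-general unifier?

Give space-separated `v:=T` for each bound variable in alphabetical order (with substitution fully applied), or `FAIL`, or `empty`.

step 1: unify ((d -> a) -> (a -> Int)) ~ d  [subst: {-} | 2 pending]
  occurs-check fail

Answer: FAIL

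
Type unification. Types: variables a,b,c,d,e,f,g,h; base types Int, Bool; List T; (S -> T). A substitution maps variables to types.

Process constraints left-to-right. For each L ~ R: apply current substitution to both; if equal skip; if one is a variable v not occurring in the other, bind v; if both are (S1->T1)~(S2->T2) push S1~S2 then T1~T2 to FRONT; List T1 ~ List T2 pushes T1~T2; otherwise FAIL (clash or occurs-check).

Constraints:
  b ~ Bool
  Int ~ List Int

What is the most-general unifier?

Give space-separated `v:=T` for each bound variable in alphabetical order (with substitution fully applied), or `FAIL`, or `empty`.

Answer: FAIL

Derivation:
step 1: unify b ~ Bool  [subst: {-} | 1 pending]
  bind b := Bool
step 2: unify Int ~ List Int  [subst: {b:=Bool} | 0 pending]
  clash: Int vs List Int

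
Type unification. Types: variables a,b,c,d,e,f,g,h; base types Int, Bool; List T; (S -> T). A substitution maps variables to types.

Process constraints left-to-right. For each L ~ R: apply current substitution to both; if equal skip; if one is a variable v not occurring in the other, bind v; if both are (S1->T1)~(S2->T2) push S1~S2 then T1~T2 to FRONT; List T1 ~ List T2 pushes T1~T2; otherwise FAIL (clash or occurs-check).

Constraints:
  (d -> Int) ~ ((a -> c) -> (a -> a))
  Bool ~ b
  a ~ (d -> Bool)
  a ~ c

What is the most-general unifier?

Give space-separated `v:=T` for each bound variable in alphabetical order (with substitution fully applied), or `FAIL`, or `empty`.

Answer: FAIL

Derivation:
step 1: unify (d -> Int) ~ ((a -> c) -> (a -> a))  [subst: {-} | 3 pending]
  -> decompose arrow: push d~(a -> c), Int~(a -> a)
step 2: unify d ~ (a -> c)  [subst: {-} | 4 pending]
  bind d := (a -> c)
step 3: unify Int ~ (a -> a)  [subst: {d:=(a -> c)} | 3 pending]
  clash: Int vs (a -> a)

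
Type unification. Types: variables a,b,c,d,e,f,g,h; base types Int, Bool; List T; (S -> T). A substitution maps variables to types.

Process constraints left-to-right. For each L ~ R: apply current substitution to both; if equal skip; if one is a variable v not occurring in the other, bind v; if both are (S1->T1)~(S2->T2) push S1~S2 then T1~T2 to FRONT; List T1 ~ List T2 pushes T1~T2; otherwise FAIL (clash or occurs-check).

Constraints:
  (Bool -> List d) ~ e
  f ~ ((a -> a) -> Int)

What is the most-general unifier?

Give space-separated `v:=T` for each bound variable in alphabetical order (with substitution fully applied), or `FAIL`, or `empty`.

Answer: e:=(Bool -> List d) f:=((a -> a) -> Int)

Derivation:
step 1: unify (Bool -> List d) ~ e  [subst: {-} | 1 pending]
  bind e := (Bool -> List d)
step 2: unify f ~ ((a -> a) -> Int)  [subst: {e:=(Bool -> List d)} | 0 pending]
  bind f := ((a -> a) -> Int)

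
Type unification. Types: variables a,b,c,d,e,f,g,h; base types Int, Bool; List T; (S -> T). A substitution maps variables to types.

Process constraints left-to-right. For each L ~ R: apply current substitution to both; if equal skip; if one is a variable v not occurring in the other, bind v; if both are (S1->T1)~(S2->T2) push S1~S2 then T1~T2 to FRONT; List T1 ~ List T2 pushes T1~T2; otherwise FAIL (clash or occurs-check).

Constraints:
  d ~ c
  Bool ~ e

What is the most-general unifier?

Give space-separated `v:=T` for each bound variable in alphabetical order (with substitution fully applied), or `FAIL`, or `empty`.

step 1: unify d ~ c  [subst: {-} | 1 pending]
  bind d := c
step 2: unify Bool ~ e  [subst: {d:=c} | 0 pending]
  bind e := Bool

Answer: d:=c e:=Bool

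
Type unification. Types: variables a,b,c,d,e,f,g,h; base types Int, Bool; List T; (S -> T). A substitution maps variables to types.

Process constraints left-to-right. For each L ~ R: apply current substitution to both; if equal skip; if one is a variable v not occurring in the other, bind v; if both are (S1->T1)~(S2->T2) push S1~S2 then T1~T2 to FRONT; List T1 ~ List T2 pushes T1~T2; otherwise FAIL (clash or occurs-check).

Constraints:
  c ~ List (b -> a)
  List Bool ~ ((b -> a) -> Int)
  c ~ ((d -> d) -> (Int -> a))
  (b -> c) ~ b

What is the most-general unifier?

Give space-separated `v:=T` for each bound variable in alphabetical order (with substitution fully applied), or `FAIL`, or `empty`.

step 1: unify c ~ List (b -> a)  [subst: {-} | 3 pending]
  bind c := List (b -> a)
step 2: unify List Bool ~ ((b -> a) -> Int)  [subst: {c:=List (b -> a)} | 2 pending]
  clash: List Bool vs ((b -> a) -> Int)

Answer: FAIL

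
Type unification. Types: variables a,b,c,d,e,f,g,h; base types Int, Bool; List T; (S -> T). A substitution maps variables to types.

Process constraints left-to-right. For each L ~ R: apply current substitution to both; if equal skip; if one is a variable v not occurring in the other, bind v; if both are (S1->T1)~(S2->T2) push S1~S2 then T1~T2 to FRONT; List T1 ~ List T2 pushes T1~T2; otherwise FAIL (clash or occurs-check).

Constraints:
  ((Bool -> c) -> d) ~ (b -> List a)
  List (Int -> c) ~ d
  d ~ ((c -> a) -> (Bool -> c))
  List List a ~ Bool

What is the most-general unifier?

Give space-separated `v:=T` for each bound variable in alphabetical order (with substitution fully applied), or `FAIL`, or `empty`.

Answer: FAIL

Derivation:
step 1: unify ((Bool -> c) -> d) ~ (b -> List a)  [subst: {-} | 3 pending]
  -> decompose arrow: push (Bool -> c)~b, d~List a
step 2: unify (Bool -> c) ~ b  [subst: {-} | 4 pending]
  bind b := (Bool -> c)
step 3: unify d ~ List a  [subst: {b:=(Bool -> c)} | 3 pending]
  bind d := List a
step 4: unify List (Int -> c) ~ List a  [subst: {b:=(Bool -> c), d:=List a} | 2 pending]
  -> decompose List: push (Int -> c)~a
step 5: unify (Int -> c) ~ a  [subst: {b:=(Bool -> c), d:=List a} | 2 pending]
  bind a := (Int -> c)
step 6: unify List (Int -> c) ~ ((c -> (Int -> c)) -> (Bool -> c))  [subst: {b:=(Bool -> c), d:=List a, a:=(Int -> c)} | 1 pending]
  clash: List (Int -> c) vs ((c -> (Int -> c)) -> (Bool -> c))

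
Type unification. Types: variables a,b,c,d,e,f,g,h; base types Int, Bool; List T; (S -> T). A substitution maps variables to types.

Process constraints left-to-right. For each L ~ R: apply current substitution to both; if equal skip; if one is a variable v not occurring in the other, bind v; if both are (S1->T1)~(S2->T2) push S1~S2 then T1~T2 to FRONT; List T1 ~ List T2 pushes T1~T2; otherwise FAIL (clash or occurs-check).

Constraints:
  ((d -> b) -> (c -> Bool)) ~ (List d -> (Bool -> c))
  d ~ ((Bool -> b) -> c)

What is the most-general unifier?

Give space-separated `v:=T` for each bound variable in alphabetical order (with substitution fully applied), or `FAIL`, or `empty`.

Answer: FAIL

Derivation:
step 1: unify ((d -> b) -> (c -> Bool)) ~ (List d -> (Bool -> c))  [subst: {-} | 1 pending]
  -> decompose arrow: push (d -> b)~List d, (c -> Bool)~(Bool -> c)
step 2: unify (d -> b) ~ List d  [subst: {-} | 2 pending]
  clash: (d -> b) vs List d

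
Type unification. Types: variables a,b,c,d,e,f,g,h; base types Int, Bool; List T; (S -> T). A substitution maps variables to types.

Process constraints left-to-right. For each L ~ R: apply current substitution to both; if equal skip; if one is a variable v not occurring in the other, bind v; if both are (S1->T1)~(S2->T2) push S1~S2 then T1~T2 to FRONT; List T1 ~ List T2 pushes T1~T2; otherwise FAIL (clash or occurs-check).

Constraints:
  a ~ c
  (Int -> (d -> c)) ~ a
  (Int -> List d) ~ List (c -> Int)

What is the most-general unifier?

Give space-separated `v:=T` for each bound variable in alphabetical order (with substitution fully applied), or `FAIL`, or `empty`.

step 1: unify a ~ c  [subst: {-} | 2 pending]
  bind a := c
step 2: unify (Int -> (d -> c)) ~ c  [subst: {a:=c} | 1 pending]
  occurs-check fail

Answer: FAIL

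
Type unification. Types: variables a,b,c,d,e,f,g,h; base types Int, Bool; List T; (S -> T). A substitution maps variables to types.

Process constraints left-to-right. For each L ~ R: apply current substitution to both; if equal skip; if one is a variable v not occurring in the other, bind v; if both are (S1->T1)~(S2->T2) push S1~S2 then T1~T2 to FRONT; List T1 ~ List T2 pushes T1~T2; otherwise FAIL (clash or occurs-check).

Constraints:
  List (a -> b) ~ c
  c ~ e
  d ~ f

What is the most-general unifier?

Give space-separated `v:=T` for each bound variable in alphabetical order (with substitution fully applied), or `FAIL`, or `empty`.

step 1: unify List (a -> b) ~ c  [subst: {-} | 2 pending]
  bind c := List (a -> b)
step 2: unify List (a -> b) ~ e  [subst: {c:=List (a -> b)} | 1 pending]
  bind e := List (a -> b)
step 3: unify d ~ f  [subst: {c:=List (a -> b), e:=List (a -> b)} | 0 pending]
  bind d := f

Answer: c:=List (a -> b) d:=f e:=List (a -> b)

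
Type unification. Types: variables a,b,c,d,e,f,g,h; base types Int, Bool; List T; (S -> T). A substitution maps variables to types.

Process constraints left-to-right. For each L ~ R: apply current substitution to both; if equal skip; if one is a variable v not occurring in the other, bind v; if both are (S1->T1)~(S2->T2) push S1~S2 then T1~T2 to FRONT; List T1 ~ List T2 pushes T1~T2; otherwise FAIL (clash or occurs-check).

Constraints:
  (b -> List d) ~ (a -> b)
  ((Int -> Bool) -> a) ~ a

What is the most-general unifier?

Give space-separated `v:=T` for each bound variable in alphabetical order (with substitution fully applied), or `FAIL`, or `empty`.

step 1: unify (b -> List d) ~ (a -> b)  [subst: {-} | 1 pending]
  -> decompose arrow: push b~a, List d~b
step 2: unify b ~ a  [subst: {-} | 2 pending]
  bind b := a
step 3: unify List d ~ a  [subst: {b:=a} | 1 pending]
  bind a := List d
step 4: unify ((Int -> Bool) -> List d) ~ List d  [subst: {b:=a, a:=List d} | 0 pending]
  clash: ((Int -> Bool) -> List d) vs List d

Answer: FAIL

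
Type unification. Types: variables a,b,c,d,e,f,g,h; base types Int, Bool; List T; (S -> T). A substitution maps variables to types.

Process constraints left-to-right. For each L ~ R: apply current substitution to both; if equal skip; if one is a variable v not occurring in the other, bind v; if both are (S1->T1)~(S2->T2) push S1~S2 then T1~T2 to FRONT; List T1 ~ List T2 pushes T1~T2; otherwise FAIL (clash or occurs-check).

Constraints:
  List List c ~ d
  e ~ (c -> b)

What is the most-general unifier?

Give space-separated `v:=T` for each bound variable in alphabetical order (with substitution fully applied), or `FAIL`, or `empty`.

step 1: unify List List c ~ d  [subst: {-} | 1 pending]
  bind d := List List c
step 2: unify e ~ (c -> b)  [subst: {d:=List List c} | 0 pending]
  bind e := (c -> b)

Answer: d:=List List c e:=(c -> b)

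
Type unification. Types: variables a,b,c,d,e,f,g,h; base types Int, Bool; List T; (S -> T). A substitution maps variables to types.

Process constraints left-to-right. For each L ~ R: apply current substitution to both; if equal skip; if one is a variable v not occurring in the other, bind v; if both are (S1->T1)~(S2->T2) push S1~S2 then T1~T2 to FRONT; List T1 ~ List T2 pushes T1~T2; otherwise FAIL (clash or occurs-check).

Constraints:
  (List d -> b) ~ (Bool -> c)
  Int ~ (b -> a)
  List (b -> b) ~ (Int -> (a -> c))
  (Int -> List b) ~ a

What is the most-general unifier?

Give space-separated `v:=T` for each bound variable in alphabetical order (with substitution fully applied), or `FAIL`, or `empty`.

Answer: FAIL

Derivation:
step 1: unify (List d -> b) ~ (Bool -> c)  [subst: {-} | 3 pending]
  -> decompose arrow: push List d~Bool, b~c
step 2: unify List d ~ Bool  [subst: {-} | 4 pending]
  clash: List d vs Bool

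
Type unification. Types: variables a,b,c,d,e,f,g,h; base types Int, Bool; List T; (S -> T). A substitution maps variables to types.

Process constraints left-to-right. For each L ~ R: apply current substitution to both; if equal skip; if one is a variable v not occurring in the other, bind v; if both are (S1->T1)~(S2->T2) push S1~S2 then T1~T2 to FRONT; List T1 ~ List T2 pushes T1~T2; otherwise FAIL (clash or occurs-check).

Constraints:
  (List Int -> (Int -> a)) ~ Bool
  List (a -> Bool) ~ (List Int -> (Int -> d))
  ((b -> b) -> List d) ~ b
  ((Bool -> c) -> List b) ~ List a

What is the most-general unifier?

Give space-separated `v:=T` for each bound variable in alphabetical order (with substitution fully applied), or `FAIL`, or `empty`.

step 1: unify (List Int -> (Int -> a)) ~ Bool  [subst: {-} | 3 pending]
  clash: (List Int -> (Int -> a)) vs Bool

Answer: FAIL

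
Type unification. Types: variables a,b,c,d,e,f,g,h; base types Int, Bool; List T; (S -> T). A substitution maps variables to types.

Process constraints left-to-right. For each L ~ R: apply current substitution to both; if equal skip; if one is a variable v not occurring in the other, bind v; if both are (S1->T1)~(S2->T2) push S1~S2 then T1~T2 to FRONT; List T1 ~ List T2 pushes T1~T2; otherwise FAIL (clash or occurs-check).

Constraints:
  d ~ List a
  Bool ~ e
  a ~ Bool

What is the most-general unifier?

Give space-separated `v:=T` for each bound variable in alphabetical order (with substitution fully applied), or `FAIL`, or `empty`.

Answer: a:=Bool d:=List Bool e:=Bool

Derivation:
step 1: unify d ~ List a  [subst: {-} | 2 pending]
  bind d := List a
step 2: unify Bool ~ e  [subst: {d:=List a} | 1 pending]
  bind e := Bool
step 3: unify a ~ Bool  [subst: {d:=List a, e:=Bool} | 0 pending]
  bind a := Bool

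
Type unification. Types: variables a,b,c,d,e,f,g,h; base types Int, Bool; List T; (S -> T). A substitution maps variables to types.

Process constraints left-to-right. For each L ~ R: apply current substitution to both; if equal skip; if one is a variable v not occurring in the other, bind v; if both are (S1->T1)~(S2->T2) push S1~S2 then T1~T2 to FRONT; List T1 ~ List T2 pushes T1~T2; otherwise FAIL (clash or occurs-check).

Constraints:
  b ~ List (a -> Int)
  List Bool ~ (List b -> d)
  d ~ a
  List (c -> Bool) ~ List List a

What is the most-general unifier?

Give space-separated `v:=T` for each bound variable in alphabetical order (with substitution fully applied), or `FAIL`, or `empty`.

step 1: unify b ~ List (a -> Int)  [subst: {-} | 3 pending]
  bind b := List (a -> Int)
step 2: unify List Bool ~ (List List (a -> Int) -> d)  [subst: {b:=List (a -> Int)} | 2 pending]
  clash: List Bool vs (List List (a -> Int) -> d)

Answer: FAIL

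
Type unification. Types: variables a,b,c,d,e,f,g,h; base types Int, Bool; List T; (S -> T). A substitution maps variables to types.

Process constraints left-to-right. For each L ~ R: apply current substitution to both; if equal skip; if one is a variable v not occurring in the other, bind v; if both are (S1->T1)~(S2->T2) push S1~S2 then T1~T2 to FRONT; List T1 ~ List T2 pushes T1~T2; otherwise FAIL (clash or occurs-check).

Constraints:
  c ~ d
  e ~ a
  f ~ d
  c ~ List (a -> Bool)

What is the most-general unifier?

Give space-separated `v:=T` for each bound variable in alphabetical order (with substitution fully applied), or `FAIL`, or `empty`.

Answer: c:=List (a -> Bool) d:=List (a -> Bool) e:=a f:=List (a -> Bool)

Derivation:
step 1: unify c ~ d  [subst: {-} | 3 pending]
  bind c := d
step 2: unify e ~ a  [subst: {c:=d} | 2 pending]
  bind e := a
step 3: unify f ~ d  [subst: {c:=d, e:=a} | 1 pending]
  bind f := d
step 4: unify d ~ List (a -> Bool)  [subst: {c:=d, e:=a, f:=d} | 0 pending]
  bind d := List (a -> Bool)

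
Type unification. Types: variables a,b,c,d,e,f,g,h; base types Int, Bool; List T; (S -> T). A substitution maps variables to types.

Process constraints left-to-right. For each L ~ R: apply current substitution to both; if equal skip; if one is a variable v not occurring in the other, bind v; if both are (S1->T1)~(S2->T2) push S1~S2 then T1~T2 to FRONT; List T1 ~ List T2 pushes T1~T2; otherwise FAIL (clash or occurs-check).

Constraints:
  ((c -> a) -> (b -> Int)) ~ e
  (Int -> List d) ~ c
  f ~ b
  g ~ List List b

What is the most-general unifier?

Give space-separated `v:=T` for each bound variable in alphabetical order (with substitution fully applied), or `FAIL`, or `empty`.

Answer: c:=(Int -> List d) e:=(((Int -> List d) -> a) -> (b -> Int)) f:=b g:=List List b

Derivation:
step 1: unify ((c -> a) -> (b -> Int)) ~ e  [subst: {-} | 3 pending]
  bind e := ((c -> a) -> (b -> Int))
step 2: unify (Int -> List d) ~ c  [subst: {e:=((c -> a) -> (b -> Int))} | 2 pending]
  bind c := (Int -> List d)
step 3: unify f ~ b  [subst: {e:=((c -> a) -> (b -> Int)), c:=(Int -> List d)} | 1 pending]
  bind f := b
step 4: unify g ~ List List b  [subst: {e:=((c -> a) -> (b -> Int)), c:=(Int -> List d), f:=b} | 0 pending]
  bind g := List List b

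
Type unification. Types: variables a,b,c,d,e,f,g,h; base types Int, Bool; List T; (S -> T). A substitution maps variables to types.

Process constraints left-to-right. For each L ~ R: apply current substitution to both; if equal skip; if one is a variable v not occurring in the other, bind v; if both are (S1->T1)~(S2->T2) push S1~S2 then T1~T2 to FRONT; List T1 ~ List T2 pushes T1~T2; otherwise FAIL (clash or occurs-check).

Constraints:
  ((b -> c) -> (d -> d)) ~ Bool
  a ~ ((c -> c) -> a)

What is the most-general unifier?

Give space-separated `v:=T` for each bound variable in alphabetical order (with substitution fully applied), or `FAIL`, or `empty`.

step 1: unify ((b -> c) -> (d -> d)) ~ Bool  [subst: {-} | 1 pending]
  clash: ((b -> c) -> (d -> d)) vs Bool

Answer: FAIL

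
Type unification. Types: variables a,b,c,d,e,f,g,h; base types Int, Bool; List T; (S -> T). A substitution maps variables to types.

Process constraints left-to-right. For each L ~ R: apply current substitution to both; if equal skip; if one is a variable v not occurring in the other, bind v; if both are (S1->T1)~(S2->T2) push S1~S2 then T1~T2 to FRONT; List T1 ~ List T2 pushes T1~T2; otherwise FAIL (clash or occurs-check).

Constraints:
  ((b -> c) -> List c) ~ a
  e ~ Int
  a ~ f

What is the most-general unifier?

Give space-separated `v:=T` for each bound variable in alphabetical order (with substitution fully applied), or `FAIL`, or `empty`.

step 1: unify ((b -> c) -> List c) ~ a  [subst: {-} | 2 pending]
  bind a := ((b -> c) -> List c)
step 2: unify e ~ Int  [subst: {a:=((b -> c) -> List c)} | 1 pending]
  bind e := Int
step 3: unify ((b -> c) -> List c) ~ f  [subst: {a:=((b -> c) -> List c), e:=Int} | 0 pending]
  bind f := ((b -> c) -> List c)

Answer: a:=((b -> c) -> List c) e:=Int f:=((b -> c) -> List c)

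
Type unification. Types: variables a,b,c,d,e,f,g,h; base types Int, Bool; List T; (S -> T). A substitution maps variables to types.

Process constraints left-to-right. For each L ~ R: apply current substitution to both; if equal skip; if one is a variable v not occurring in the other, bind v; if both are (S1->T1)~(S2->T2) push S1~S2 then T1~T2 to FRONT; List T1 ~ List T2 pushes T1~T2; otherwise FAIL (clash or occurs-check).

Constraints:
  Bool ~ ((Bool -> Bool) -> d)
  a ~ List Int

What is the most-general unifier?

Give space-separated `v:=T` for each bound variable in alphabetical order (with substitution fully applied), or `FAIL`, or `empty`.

step 1: unify Bool ~ ((Bool -> Bool) -> d)  [subst: {-} | 1 pending]
  clash: Bool vs ((Bool -> Bool) -> d)

Answer: FAIL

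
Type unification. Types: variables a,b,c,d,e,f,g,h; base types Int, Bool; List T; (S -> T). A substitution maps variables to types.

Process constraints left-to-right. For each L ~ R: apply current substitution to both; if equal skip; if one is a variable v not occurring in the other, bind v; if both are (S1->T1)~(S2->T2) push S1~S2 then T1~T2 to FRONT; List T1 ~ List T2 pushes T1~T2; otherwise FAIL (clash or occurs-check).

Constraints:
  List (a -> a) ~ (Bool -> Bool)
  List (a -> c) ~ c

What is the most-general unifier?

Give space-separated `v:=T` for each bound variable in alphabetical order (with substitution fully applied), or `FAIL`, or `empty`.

step 1: unify List (a -> a) ~ (Bool -> Bool)  [subst: {-} | 1 pending]
  clash: List (a -> a) vs (Bool -> Bool)

Answer: FAIL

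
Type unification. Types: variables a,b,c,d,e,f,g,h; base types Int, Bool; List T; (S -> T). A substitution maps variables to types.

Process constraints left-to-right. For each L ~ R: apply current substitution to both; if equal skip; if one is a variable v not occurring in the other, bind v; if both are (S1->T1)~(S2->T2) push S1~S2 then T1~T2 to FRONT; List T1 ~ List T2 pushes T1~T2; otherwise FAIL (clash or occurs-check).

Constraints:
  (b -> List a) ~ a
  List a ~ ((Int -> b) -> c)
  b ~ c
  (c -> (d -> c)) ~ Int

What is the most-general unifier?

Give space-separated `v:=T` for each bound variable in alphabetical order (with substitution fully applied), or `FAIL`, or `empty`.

step 1: unify (b -> List a) ~ a  [subst: {-} | 3 pending]
  occurs-check fail

Answer: FAIL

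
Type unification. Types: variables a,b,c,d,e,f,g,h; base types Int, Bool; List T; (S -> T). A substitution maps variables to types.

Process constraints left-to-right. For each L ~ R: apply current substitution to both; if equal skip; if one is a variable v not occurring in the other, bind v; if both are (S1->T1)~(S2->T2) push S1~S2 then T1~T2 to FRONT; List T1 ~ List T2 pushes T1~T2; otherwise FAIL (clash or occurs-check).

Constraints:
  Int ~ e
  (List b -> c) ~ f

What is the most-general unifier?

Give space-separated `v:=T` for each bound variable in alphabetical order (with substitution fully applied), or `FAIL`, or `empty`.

step 1: unify Int ~ e  [subst: {-} | 1 pending]
  bind e := Int
step 2: unify (List b -> c) ~ f  [subst: {e:=Int} | 0 pending]
  bind f := (List b -> c)

Answer: e:=Int f:=(List b -> c)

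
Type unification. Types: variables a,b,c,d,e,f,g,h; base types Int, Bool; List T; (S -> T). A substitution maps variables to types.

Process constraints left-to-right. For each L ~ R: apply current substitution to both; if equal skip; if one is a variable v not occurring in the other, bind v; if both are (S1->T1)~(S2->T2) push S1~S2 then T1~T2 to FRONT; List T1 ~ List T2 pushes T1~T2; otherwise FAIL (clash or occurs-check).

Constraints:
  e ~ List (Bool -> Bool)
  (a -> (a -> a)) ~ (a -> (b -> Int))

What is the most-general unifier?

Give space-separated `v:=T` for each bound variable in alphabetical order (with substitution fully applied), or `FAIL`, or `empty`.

Answer: a:=Int b:=Int e:=List (Bool -> Bool)

Derivation:
step 1: unify e ~ List (Bool -> Bool)  [subst: {-} | 1 pending]
  bind e := List (Bool -> Bool)
step 2: unify (a -> (a -> a)) ~ (a -> (b -> Int))  [subst: {e:=List (Bool -> Bool)} | 0 pending]
  -> decompose arrow: push a~a, (a -> a)~(b -> Int)
step 3: unify a ~ a  [subst: {e:=List (Bool -> Bool)} | 1 pending]
  -> identical, skip
step 4: unify (a -> a) ~ (b -> Int)  [subst: {e:=List (Bool -> Bool)} | 0 pending]
  -> decompose arrow: push a~b, a~Int
step 5: unify a ~ b  [subst: {e:=List (Bool -> Bool)} | 1 pending]
  bind a := b
step 6: unify b ~ Int  [subst: {e:=List (Bool -> Bool), a:=b} | 0 pending]
  bind b := Int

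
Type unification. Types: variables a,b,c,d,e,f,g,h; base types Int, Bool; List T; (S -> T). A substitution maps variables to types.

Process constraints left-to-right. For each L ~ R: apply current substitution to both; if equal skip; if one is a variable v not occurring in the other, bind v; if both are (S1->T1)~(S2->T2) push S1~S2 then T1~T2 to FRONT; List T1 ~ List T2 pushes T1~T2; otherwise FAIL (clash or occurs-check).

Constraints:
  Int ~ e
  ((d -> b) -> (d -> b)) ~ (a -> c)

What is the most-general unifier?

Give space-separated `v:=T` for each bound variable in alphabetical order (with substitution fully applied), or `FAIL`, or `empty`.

Answer: a:=(d -> b) c:=(d -> b) e:=Int

Derivation:
step 1: unify Int ~ e  [subst: {-} | 1 pending]
  bind e := Int
step 2: unify ((d -> b) -> (d -> b)) ~ (a -> c)  [subst: {e:=Int} | 0 pending]
  -> decompose arrow: push (d -> b)~a, (d -> b)~c
step 3: unify (d -> b) ~ a  [subst: {e:=Int} | 1 pending]
  bind a := (d -> b)
step 4: unify (d -> b) ~ c  [subst: {e:=Int, a:=(d -> b)} | 0 pending]
  bind c := (d -> b)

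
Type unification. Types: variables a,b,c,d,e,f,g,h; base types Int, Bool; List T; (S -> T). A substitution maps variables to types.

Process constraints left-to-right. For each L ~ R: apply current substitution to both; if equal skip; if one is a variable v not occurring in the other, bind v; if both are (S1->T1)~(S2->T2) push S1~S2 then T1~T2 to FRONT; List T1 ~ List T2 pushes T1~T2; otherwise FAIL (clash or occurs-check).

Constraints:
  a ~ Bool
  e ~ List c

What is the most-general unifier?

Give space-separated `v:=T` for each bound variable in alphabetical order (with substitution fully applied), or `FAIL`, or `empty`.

Answer: a:=Bool e:=List c

Derivation:
step 1: unify a ~ Bool  [subst: {-} | 1 pending]
  bind a := Bool
step 2: unify e ~ List c  [subst: {a:=Bool} | 0 pending]
  bind e := List c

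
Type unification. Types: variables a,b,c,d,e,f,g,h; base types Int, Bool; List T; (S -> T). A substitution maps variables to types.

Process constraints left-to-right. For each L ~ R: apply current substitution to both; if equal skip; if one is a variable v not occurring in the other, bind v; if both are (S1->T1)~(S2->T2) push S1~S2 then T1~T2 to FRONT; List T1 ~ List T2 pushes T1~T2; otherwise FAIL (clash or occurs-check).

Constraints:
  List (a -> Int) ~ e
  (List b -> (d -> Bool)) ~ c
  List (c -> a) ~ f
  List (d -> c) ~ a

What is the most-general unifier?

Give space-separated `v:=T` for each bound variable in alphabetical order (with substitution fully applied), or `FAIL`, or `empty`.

Answer: a:=List (d -> (List b -> (d -> Bool))) c:=(List b -> (d -> Bool)) e:=List (List (d -> (List b -> (d -> Bool))) -> Int) f:=List ((List b -> (d -> Bool)) -> List (d -> (List b -> (d -> Bool))))

Derivation:
step 1: unify List (a -> Int) ~ e  [subst: {-} | 3 pending]
  bind e := List (a -> Int)
step 2: unify (List b -> (d -> Bool)) ~ c  [subst: {e:=List (a -> Int)} | 2 pending]
  bind c := (List b -> (d -> Bool))
step 3: unify List ((List b -> (d -> Bool)) -> a) ~ f  [subst: {e:=List (a -> Int), c:=(List b -> (d -> Bool))} | 1 pending]
  bind f := List ((List b -> (d -> Bool)) -> a)
step 4: unify List (d -> (List b -> (d -> Bool))) ~ a  [subst: {e:=List (a -> Int), c:=(List b -> (d -> Bool)), f:=List ((List b -> (d -> Bool)) -> a)} | 0 pending]
  bind a := List (d -> (List b -> (d -> Bool)))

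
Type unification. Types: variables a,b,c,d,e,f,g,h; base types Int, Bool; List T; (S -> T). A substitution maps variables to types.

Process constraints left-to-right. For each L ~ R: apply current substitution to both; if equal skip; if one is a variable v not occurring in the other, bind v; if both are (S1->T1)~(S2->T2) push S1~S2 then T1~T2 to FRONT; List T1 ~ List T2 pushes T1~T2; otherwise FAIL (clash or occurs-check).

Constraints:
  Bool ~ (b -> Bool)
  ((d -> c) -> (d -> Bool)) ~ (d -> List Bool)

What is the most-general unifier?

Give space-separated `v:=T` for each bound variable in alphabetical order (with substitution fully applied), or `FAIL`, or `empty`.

step 1: unify Bool ~ (b -> Bool)  [subst: {-} | 1 pending]
  clash: Bool vs (b -> Bool)

Answer: FAIL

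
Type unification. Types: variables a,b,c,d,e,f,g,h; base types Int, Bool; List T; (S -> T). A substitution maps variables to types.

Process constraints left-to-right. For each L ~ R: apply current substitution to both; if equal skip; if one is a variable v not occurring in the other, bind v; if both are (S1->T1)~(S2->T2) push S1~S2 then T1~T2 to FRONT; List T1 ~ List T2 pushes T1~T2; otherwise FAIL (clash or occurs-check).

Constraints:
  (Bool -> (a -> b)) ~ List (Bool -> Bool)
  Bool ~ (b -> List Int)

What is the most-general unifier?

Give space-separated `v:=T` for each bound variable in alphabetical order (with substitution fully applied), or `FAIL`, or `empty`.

step 1: unify (Bool -> (a -> b)) ~ List (Bool -> Bool)  [subst: {-} | 1 pending]
  clash: (Bool -> (a -> b)) vs List (Bool -> Bool)

Answer: FAIL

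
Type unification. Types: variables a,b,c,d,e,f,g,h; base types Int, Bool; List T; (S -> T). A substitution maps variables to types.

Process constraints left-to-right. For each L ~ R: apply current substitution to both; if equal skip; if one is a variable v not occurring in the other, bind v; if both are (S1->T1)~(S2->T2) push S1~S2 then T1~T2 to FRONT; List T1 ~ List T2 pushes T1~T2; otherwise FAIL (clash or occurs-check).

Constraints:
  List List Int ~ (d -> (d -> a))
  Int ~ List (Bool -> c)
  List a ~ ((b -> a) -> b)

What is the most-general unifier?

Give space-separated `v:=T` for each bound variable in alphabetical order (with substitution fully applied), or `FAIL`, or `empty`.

Answer: FAIL

Derivation:
step 1: unify List List Int ~ (d -> (d -> a))  [subst: {-} | 2 pending]
  clash: List List Int vs (d -> (d -> a))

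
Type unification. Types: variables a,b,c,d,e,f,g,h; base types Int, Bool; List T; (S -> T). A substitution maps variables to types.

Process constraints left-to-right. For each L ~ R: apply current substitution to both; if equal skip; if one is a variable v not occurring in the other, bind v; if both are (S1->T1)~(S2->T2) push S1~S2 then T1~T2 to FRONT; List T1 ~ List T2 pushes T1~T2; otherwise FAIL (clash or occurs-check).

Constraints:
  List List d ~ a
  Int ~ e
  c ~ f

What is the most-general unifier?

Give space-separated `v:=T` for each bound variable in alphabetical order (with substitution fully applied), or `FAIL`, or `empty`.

Answer: a:=List List d c:=f e:=Int

Derivation:
step 1: unify List List d ~ a  [subst: {-} | 2 pending]
  bind a := List List d
step 2: unify Int ~ e  [subst: {a:=List List d} | 1 pending]
  bind e := Int
step 3: unify c ~ f  [subst: {a:=List List d, e:=Int} | 0 pending]
  bind c := f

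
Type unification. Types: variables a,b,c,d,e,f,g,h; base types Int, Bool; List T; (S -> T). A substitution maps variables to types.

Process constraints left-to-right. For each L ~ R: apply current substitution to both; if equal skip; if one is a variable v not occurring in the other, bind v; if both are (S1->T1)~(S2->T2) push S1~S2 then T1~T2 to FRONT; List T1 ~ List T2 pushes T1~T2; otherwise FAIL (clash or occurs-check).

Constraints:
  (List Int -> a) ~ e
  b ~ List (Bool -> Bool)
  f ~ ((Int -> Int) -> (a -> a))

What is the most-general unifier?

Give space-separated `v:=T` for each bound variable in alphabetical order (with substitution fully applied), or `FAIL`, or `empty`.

Answer: b:=List (Bool -> Bool) e:=(List Int -> a) f:=((Int -> Int) -> (a -> a))

Derivation:
step 1: unify (List Int -> a) ~ e  [subst: {-} | 2 pending]
  bind e := (List Int -> a)
step 2: unify b ~ List (Bool -> Bool)  [subst: {e:=(List Int -> a)} | 1 pending]
  bind b := List (Bool -> Bool)
step 3: unify f ~ ((Int -> Int) -> (a -> a))  [subst: {e:=(List Int -> a), b:=List (Bool -> Bool)} | 0 pending]
  bind f := ((Int -> Int) -> (a -> a))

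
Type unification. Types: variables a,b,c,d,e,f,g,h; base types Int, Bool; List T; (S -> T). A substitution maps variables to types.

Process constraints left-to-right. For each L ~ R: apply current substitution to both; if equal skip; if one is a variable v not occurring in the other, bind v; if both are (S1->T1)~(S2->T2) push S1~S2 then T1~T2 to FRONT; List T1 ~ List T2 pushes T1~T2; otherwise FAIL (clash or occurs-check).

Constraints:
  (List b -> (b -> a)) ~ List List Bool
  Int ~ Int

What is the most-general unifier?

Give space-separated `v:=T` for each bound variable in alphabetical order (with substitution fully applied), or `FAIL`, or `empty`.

Answer: FAIL

Derivation:
step 1: unify (List b -> (b -> a)) ~ List List Bool  [subst: {-} | 1 pending]
  clash: (List b -> (b -> a)) vs List List Bool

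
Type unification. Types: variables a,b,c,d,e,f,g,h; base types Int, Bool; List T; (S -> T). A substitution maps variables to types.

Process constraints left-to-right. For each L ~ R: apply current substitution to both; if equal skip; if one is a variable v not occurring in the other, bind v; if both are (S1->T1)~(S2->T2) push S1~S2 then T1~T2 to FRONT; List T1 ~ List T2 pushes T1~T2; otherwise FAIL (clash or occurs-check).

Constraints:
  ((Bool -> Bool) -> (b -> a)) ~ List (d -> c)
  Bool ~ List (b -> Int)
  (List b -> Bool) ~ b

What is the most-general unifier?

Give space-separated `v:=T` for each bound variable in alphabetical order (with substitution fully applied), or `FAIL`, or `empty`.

Answer: FAIL

Derivation:
step 1: unify ((Bool -> Bool) -> (b -> a)) ~ List (d -> c)  [subst: {-} | 2 pending]
  clash: ((Bool -> Bool) -> (b -> a)) vs List (d -> c)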